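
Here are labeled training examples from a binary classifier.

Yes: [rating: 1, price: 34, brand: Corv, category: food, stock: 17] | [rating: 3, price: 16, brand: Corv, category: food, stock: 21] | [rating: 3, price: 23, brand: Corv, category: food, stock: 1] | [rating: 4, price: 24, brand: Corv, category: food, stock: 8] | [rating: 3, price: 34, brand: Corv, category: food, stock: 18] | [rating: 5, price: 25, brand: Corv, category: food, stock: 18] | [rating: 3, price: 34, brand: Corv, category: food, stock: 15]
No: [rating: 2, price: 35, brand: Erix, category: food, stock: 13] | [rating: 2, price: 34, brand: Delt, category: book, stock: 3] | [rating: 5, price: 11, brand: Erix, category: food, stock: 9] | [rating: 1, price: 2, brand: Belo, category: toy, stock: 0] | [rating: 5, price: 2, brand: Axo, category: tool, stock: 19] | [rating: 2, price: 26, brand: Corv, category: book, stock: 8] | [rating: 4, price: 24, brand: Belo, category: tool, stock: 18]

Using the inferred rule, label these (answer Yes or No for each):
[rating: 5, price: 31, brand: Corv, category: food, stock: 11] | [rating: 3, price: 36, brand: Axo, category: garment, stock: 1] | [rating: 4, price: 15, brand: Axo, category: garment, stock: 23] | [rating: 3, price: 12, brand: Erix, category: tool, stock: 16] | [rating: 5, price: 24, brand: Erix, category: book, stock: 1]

The distinguishing property — category is food AND brand is Corv — holds for all the 'Yes' cases and none of the 'No' cases.
[rating: 5, price: 31, brand: Corv, category: food, stock: 11]: Yes (category is food, brand is Corv).
[rating: 3, price: 36, brand: Axo, category: garment, stock: 1]: No (category is garment, brand is Axo).
[rating: 4, price: 15, brand: Axo, category: garment, stock: 23]: No (category is garment, brand is Axo).
[rating: 3, price: 12, brand: Erix, category: tool, stock: 16]: No (category is tool, brand is Erix).
[rating: 5, price: 24, brand: Erix, category: book, stock: 1]: No (category is book, brand is Erix).

Yes, No, No, No, No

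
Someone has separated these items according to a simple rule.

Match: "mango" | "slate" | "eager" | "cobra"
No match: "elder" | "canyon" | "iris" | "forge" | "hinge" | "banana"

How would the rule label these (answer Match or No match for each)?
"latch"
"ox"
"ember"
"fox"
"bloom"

Match, No match, No match, No match, No match

The rule appears to be: odd length AND contains 'a'.
"latch" → length 5, has 'a' → Match. "ox" → length 2, no 'a' → No match. "ember" → length 5, no 'a' → No match. "fox" → length 3, no 'a' → No match. "bloom" → length 5, no 'a' → No match.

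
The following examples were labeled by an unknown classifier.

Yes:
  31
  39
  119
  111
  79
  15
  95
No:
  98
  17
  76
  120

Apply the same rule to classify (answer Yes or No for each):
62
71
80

Rule: ≡ 3 (mod 4). This holds for each 'Yes' example and fails for each 'No' one.
62: 62 mod 4 = 2 — does not pass, so No. 71: 71 mod 4 = 3 — checks out, so Yes. 80: 80 mod 4 = 0 — does not pass, so No.

No, Yes, No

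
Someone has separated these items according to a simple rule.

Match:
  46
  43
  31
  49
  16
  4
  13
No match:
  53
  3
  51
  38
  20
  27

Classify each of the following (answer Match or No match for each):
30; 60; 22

The classifier is using: ≡ 1 (mod 3).
30 → 30 mod 3 = 0 → No match. 60 → 60 mod 3 = 0 → No match. 22 → 22 mod 3 = 1 → Match.

No match, No match, Match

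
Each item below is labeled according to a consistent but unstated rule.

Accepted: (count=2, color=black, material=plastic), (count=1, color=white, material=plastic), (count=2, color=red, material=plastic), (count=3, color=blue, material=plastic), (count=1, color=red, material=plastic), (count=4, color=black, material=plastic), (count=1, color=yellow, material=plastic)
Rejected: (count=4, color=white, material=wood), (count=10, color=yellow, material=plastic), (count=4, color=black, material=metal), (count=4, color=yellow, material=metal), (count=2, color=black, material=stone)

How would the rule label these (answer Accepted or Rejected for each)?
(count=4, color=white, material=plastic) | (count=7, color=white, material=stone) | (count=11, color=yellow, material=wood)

Accepted, Rejected, Rejected

'Accepted' ⟺ material is plastic AND count ≤ 4.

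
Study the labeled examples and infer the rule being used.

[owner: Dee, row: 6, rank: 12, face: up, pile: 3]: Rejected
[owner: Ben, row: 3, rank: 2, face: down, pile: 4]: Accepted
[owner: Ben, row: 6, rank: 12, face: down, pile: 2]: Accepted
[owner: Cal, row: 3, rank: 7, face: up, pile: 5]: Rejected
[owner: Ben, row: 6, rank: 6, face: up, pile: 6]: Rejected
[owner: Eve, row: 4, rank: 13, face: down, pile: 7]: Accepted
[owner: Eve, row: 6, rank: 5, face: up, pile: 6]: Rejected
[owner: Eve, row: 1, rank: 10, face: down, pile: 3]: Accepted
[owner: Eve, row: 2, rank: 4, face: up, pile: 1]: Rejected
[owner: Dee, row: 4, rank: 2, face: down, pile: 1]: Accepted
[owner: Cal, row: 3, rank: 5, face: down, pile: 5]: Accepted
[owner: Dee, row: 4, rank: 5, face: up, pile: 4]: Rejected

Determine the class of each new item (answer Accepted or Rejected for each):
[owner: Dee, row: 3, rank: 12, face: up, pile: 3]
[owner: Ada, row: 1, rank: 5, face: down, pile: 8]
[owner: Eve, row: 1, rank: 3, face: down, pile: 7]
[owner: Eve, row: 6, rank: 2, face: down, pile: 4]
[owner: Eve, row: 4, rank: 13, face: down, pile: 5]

The simplest hypothesis consistent with all the labels is: face is down.
[owner: Dee, row: 3, rank: 12, face: up, pile: 3]: face is up, does not pass → Rejected.
[owner: Ada, row: 1, rank: 5, face: down, pile: 8]: face is down, fits → Accepted.
[owner: Eve, row: 1, rank: 3, face: down, pile: 7]: face is down, fits → Accepted.
[owner: Eve, row: 6, rank: 2, face: down, pile: 4]: face is down, fits → Accepted.
[owner: Eve, row: 4, rank: 13, face: down, pile: 5]: face is down, fits → Accepted.

Rejected, Accepted, Accepted, Accepted, Accepted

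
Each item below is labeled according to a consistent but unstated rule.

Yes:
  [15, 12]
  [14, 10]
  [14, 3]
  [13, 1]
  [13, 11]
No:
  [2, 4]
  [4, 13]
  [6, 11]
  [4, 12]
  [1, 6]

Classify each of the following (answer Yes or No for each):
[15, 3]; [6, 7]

Yes, No

Every 'Yes' example satisfies: first > second. None of the 'No' examples do.
[15, 3]: Yes (15 > 3).
[6, 7]: No (6 < 7).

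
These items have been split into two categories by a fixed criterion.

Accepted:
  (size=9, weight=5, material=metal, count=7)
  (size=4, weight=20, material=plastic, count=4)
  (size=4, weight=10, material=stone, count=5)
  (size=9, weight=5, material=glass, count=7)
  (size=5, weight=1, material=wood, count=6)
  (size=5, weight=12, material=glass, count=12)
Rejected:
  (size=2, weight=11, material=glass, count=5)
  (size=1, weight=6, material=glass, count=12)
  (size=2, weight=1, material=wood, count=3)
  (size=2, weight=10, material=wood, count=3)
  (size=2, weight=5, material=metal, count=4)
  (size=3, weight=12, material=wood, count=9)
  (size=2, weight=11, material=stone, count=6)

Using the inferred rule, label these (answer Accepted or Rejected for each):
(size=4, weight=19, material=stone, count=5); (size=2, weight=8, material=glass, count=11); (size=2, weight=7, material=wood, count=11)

The pattern is that an item is 'Accepted' exactly when: size ≥ 4.
(size=4, weight=19, material=stone, count=5) — size = 4, hence Accepted. (size=2, weight=8, material=glass, count=11) — size = 2, hence Rejected. (size=2, weight=7, material=wood, count=11) — size = 2, hence Rejected.

Accepted, Rejected, Rejected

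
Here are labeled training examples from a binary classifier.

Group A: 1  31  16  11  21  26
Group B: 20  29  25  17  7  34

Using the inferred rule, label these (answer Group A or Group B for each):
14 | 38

A rule that fits every label: ≡ 1 (mod 5) — true of each 'Group A' example, false of each 'Group B' one.
14: Group B (14 mod 5 = 4).
38: Group B (38 mod 5 = 3).

Group B, Group B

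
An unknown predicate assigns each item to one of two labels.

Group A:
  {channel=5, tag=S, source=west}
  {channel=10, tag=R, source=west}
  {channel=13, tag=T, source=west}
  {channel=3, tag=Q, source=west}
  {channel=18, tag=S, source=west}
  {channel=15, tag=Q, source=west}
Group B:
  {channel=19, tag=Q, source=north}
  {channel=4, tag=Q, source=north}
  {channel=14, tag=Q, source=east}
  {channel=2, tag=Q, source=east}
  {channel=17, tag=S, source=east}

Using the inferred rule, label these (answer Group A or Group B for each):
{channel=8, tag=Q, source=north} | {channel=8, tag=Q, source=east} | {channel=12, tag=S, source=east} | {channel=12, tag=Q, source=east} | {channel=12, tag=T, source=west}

Checking candidate rules against both groups, what survives is: source is west.
{channel=8, tag=Q, source=north}: source is north — does not fit, so Group B.
{channel=8, tag=Q, source=east}: source is east — does not fit, so Group B.
{channel=12, tag=S, source=east}: source is east — does not fit, so Group B.
{channel=12, tag=Q, source=east}: source is east — does not fit, so Group B.
{channel=12, tag=T, source=west}: source is west — matches, so Group A.

Group B, Group B, Group B, Group B, Group A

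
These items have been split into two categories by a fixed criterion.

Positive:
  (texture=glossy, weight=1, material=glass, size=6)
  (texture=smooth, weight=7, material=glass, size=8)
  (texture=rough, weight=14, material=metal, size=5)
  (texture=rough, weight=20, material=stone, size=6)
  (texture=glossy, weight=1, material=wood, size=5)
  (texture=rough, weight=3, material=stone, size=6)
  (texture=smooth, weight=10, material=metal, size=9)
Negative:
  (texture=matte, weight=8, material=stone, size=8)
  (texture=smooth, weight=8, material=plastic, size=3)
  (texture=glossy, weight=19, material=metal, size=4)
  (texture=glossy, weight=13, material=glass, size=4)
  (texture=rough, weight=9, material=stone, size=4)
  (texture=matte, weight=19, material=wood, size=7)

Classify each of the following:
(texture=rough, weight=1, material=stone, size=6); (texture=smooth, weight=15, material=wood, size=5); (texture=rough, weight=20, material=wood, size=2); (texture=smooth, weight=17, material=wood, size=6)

Positive, Positive, Negative, Positive

The simplest hypothesis consistent with all the labels is: texture is not matte AND size ≥ 5.
(texture=rough, weight=1, material=stone, size=6): texture is rough, size = 6 — has this property, so Positive. (texture=smooth, weight=15, material=wood, size=5): texture is smooth, size = 5 — has this property, so Positive. (texture=rough, weight=20, material=wood, size=2): texture is rough, size = 2 — doesn't qualify, so Negative. (texture=smooth, weight=17, material=wood, size=6): texture is smooth, size = 6 — has this property, so Positive.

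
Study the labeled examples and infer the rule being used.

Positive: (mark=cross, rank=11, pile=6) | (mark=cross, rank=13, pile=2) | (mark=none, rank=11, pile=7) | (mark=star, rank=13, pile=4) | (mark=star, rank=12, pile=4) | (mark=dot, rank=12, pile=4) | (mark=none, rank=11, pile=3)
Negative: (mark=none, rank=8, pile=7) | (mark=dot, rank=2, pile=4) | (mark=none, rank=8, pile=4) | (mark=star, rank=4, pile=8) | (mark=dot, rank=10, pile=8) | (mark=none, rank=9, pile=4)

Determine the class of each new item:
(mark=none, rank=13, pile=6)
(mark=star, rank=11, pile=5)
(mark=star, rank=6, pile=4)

Rule: rank ≥ 11. This holds for each 'Positive' example and fails for each 'Negative' one.
(mark=none, rank=13, pile=6) — rank = 13, hence Positive. (mark=star, rank=11, pile=5) — rank = 11, hence Positive. (mark=star, rank=6, pile=4) — rank = 6, hence Negative.

Positive, Positive, Negative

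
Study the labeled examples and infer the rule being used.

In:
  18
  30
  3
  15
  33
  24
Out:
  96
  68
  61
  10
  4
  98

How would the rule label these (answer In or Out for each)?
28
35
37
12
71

Rule: multiple of 3 AND at most 33. This holds for each 'In' example and fails for each 'Out' one.
28 → 28 = 3·9 + 1, 28 ≤ 33 → Out. 35 → 35 = 3·11 + 2, 35 > 33 → Out. 37 → 37 = 3·12 + 1, 37 > 33 → Out. 12 → 12 = 3·4, 12 ≤ 33 → In. 71 → 71 = 3·23 + 2, 71 > 33 → Out.

Out, Out, Out, In, Out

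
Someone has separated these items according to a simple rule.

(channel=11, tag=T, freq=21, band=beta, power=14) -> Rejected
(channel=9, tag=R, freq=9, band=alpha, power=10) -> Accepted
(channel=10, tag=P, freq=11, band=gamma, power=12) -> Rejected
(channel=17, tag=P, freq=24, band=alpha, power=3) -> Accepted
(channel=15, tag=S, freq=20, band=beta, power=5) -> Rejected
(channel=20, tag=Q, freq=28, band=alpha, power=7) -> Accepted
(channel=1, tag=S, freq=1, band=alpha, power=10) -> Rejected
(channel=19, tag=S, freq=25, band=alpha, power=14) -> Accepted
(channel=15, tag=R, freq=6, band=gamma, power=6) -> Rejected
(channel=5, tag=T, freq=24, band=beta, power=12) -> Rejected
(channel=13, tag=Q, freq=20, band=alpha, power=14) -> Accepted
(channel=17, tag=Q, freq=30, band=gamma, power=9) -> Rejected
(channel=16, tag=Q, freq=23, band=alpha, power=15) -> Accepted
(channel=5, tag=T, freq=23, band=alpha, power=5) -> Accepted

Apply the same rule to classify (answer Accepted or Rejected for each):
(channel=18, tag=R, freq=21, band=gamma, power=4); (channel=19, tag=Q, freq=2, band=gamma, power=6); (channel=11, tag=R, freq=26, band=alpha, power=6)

Rejected, Rejected, Accepted

The rule appears to be: band is alpha AND freq ≥ 6.
(channel=18, tag=R, freq=21, band=gamma, power=4): Rejected (band is gamma, freq = 21). (channel=19, tag=Q, freq=2, band=gamma, power=6): Rejected (band is gamma, freq = 2). (channel=11, tag=R, freq=26, band=alpha, power=6): Accepted (band is alpha, freq = 26).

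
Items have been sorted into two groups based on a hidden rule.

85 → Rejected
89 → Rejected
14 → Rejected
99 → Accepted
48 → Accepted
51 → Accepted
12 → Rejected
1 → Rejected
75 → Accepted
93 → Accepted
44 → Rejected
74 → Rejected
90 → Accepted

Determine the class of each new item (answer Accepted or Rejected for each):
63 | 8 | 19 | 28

Accepted, Rejected, Rejected, Rejected

All 'Accepted' examples share one property — multiple of 3 AND at least 14 — and every 'Rejected' example lacks it.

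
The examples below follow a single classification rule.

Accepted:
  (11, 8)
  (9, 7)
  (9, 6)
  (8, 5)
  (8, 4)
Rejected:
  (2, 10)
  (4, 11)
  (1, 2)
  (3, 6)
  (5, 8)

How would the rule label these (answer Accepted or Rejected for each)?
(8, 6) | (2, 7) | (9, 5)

Accepted, Rejected, Accepted

Rule: first > second. This holds for each 'Accepted' example and fails for each 'Rejected' one.
(8, 6): 8 > 6 — meets the rule, so Accepted.
(2, 7): 2 < 7 — does not pass, so Rejected.
(9, 5): 9 > 5 — meets the rule, so Accepted.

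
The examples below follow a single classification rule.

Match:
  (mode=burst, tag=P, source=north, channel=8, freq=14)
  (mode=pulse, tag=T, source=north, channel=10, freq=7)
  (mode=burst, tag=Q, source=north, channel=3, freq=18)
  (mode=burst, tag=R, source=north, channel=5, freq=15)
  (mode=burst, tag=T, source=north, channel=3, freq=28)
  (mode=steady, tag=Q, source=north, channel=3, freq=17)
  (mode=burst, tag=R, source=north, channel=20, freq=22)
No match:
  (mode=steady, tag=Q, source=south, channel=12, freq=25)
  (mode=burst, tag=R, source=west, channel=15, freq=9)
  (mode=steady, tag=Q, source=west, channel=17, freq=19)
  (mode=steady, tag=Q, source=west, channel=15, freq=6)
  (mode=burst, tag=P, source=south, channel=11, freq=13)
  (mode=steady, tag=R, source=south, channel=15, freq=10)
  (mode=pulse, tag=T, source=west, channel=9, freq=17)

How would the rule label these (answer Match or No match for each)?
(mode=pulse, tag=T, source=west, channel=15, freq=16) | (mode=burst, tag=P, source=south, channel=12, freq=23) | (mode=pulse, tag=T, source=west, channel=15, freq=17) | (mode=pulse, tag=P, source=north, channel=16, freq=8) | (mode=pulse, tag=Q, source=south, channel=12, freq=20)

No match, No match, No match, Match, No match

Checking candidate rules against both groups, what survives is: source is north.
(mode=pulse, tag=T, source=west, channel=15, freq=16): source is west, lacks this property → No match.
(mode=burst, tag=P, source=south, channel=12, freq=23): source is south, lacks this property → No match.
(mode=pulse, tag=T, source=west, channel=15, freq=17): source is west, lacks this property → No match.
(mode=pulse, tag=P, source=north, channel=16, freq=8): source is north, satisfies this → Match.
(mode=pulse, tag=Q, source=south, channel=12, freq=20): source is south, lacks this property → No match.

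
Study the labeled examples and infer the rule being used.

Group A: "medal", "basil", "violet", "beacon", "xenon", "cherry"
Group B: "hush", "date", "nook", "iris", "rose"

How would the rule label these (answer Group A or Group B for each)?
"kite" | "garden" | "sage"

One predicate separates the groups cleanly: length ≥ 5.

Group B, Group A, Group B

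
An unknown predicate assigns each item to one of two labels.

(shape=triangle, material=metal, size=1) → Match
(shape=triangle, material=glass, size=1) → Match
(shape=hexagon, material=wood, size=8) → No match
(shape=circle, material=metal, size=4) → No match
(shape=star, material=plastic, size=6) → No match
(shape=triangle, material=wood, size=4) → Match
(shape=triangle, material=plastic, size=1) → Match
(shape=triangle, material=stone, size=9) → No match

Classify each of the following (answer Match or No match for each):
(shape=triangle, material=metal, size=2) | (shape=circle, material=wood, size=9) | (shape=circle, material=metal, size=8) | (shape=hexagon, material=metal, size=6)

One predicate separates the groups cleanly: shape is triangle AND size ≤ 4.
Match: (shape=triangle, material=metal, size=2), since shape is triangle, size = 2. No match: (shape=circle, material=wood, size=9), since shape is circle, size = 9. No match: (shape=circle, material=metal, size=8), since shape is circle, size = 8. No match: (shape=hexagon, material=metal, size=6), since shape is hexagon, size = 6.

Match, No match, No match, No match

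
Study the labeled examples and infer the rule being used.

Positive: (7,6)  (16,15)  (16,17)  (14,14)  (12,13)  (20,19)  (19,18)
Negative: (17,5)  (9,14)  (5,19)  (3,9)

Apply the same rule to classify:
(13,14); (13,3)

'Positive' ⟺ |first − second| ≤ 1.
(13,14) — |13−14| = 1, hence Positive. (13,3) — |13−3| = 10, hence Negative.

Positive, Negative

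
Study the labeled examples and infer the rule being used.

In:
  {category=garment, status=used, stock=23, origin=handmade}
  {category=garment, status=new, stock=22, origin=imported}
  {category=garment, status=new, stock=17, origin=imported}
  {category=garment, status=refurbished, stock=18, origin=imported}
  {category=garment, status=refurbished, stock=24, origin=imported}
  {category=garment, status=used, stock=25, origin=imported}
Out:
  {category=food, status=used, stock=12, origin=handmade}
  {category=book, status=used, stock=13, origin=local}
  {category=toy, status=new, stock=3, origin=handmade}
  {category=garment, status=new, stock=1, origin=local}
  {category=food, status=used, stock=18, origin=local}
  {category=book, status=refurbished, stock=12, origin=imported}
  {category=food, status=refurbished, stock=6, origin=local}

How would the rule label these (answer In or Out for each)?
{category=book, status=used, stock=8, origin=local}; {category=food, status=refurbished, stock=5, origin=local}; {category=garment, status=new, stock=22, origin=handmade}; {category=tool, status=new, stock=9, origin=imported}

Out, Out, In, Out

Every 'In' example satisfies: category is garment AND stock ≥ 3. None of the 'Out' examples do.
{category=book, status=used, stock=8, origin=local} — category is book, stock = 8, hence Out.
{category=food, status=refurbished, stock=5, origin=local} — category is food, stock = 5, hence Out.
{category=garment, status=new, stock=22, origin=handmade} — category is garment, stock = 22, hence In.
{category=tool, status=new, stock=9, origin=imported} — category is tool, stock = 9, hence Out.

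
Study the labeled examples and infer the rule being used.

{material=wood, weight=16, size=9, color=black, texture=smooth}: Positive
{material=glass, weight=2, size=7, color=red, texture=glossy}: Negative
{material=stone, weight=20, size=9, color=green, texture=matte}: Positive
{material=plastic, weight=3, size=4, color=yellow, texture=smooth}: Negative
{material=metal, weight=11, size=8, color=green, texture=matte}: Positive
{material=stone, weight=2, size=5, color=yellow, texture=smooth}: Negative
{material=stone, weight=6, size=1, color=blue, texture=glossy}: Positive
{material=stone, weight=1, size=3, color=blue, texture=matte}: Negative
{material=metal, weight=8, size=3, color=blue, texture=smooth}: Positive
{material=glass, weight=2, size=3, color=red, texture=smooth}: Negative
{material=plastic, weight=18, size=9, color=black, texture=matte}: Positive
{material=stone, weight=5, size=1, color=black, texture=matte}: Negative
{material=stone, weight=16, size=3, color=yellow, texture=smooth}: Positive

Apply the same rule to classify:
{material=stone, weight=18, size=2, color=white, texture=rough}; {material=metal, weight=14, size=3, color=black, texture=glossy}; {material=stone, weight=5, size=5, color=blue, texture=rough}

Positive, Positive, Negative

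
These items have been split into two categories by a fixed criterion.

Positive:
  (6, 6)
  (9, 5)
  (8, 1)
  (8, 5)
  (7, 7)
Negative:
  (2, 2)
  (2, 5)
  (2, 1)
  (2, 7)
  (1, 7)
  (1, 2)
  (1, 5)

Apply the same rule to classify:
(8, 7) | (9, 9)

Positive, Positive

Rule: first ≥ 5. This holds for each 'Positive' example and fails for each 'Negative' one.
(8, 7) → first 8 → Positive. (9, 9) → first 9 → Positive.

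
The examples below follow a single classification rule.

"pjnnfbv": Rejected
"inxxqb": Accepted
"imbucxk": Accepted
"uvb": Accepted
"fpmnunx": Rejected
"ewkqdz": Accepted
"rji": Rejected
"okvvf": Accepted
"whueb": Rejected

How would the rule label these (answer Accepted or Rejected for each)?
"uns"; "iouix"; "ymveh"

Every 'Accepted' example satisfies: starts with a vowel. None of the 'Rejected' examples do.

Accepted, Accepted, Rejected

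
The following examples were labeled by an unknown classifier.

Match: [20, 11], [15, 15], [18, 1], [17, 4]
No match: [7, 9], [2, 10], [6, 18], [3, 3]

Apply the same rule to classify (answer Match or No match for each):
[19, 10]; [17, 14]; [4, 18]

Match, Match, No match

A rule that fits every label: first ≥ 9 — true of each 'Match' example, false of each 'No match' one.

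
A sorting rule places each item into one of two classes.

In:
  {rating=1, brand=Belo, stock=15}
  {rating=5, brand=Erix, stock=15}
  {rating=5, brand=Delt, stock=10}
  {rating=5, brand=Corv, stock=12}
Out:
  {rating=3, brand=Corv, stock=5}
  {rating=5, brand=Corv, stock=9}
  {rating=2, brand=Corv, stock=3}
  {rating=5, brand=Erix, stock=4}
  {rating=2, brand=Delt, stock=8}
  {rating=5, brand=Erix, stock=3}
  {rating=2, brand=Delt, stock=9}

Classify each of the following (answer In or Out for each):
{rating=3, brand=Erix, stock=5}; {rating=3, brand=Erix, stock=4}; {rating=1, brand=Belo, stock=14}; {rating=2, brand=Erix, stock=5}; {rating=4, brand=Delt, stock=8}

Out, Out, In, Out, Out

'In' ⟺ stock ≥ 10.
Out: {rating=3, brand=Erix, stock=5}, since stock = 5.
Out: {rating=3, brand=Erix, stock=4}, since stock = 4.
In: {rating=1, brand=Belo, stock=14}, since stock = 14.
Out: {rating=2, brand=Erix, stock=5}, since stock = 5.
Out: {rating=4, brand=Delt, stock=8}, since stock = 8.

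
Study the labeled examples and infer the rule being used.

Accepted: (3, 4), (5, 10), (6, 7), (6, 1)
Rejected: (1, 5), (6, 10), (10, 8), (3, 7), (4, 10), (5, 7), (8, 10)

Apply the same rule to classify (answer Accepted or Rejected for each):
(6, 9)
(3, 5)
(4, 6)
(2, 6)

Accepted, Rejected, Rejected, Rejected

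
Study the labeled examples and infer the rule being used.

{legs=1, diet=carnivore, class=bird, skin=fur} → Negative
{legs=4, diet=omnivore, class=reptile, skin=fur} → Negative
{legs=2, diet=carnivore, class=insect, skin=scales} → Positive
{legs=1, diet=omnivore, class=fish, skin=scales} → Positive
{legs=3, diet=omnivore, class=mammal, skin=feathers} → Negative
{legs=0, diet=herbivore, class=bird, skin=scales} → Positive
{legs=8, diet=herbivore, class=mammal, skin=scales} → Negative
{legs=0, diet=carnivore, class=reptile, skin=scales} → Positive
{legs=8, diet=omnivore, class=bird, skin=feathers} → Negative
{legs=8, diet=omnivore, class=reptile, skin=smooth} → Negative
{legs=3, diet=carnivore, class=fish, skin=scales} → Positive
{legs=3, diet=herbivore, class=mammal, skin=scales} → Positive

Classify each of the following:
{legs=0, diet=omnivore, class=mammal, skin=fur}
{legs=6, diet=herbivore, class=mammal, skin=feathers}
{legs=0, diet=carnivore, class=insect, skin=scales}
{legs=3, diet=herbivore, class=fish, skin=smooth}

Every 'Positive' example satisfies: skin is scales AND legs ≤ 3. None of the 'Negative' examples do.
{legs=0, diet=omnivore, class=mammal, skin=fur} — skin is fur, legs = 0, hence Negative. {legs=6, diet=herbivore, class=mammal, skin=feathers} — skin is feathers, legs = 6, hence Negative. {legs=0, diet=carnivore, class=insect, skin=scales} — skin is scales, legs = 0, hence Positive. {legs=3, diet=herbivore, class=fish, skin=smooth} — skin is smooth, legs = 3, hence Negative.

Negative, Negative, Positive, Negative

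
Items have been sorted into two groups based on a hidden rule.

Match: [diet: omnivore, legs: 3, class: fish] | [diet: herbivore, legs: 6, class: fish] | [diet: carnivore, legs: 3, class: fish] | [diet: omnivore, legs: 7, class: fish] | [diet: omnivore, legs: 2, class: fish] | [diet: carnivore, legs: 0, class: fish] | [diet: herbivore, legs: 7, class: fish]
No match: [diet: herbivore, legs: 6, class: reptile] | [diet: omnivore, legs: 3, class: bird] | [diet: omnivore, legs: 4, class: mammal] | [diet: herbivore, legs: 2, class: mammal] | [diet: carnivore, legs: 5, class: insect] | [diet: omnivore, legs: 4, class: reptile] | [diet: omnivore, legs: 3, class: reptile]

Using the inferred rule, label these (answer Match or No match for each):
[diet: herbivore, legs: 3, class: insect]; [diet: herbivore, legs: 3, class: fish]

The common property of the 'Match' items is: class is fish. No 'No match' item has it.

No match, Match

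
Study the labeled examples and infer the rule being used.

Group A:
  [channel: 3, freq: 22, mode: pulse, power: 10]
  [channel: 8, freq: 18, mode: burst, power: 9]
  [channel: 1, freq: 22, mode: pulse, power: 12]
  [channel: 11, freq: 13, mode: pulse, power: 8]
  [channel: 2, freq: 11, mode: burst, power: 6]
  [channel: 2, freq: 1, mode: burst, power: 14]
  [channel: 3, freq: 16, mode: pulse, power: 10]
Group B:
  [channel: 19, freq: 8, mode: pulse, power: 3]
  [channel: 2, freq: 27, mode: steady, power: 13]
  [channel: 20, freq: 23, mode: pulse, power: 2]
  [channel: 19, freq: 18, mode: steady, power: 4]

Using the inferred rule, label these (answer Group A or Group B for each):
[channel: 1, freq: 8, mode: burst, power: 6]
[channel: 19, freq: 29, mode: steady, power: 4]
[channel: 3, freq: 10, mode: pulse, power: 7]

The classifier is using: freq ≤ 22 AND power ≥ 6.
[channel: 1, freq: 8, mode: burst, power: 6]: freq = 8, power = 6, satisfies this → Group A. [channel: 19, freq: 29, mode: steady, power: 4]: freq = 29, power = 4, lacks this property → Group B. [channel: 3, freq: 10, mode: pulse, power: 7]: freq = 10, power = 7, satisfies this → Group A.

Group A, Group B, Group A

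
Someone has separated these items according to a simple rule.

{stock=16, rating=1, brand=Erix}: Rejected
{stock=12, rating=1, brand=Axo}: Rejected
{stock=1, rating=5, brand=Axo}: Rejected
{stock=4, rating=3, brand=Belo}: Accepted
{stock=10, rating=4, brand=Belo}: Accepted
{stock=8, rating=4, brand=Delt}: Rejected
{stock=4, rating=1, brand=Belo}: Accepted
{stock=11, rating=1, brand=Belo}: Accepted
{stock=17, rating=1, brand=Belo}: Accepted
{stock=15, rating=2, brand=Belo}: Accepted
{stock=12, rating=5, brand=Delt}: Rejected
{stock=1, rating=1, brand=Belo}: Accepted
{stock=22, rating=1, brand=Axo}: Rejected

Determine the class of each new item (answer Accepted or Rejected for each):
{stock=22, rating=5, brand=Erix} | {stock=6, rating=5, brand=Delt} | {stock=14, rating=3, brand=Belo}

One predicate separates the groups cleanly: brand is Belo.
{stock=22, rating=5, brand=Erix} → brand is Erix → Rejected. {stock=6, rating=5, brand=Delt} → brand is Delt → Rejected. {stock=14, rating=3, brand=Belo} → brand is Belo → Accepted.

Rejected, Rejected, Accepted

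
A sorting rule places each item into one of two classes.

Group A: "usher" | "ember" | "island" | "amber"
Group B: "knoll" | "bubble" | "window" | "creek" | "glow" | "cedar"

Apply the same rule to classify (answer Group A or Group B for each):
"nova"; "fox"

Group B, Group B

The simplest hypothesis consistent with all the labels is: starts with a vowel.
"nova" — starts with 'n', hence Group B. "fox" — starts with 'f', hence Group B.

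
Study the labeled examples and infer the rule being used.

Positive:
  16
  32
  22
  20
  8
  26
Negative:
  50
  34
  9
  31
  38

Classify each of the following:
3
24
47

The simplest hypothesis consistent with all the labels is: even AND at most 32.
3: 3 is odd, 3 ≤ 32, does not pass → Negative.
24: 24 is even, 24 ≤ 32, qualifies → Positive.
47: 47 is odd, 47 > 32, does not pass → Negative.

Negative, Positive, Negative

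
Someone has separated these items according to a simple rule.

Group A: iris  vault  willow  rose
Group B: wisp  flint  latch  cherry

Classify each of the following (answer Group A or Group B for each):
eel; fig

All 'Group A' examples share one property — has ≥ 2 vowels — and every 'Group B' example lacks it.

Group A, Group B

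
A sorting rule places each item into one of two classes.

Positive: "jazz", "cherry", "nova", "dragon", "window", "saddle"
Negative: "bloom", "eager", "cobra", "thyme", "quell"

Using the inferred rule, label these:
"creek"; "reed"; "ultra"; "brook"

Negative, Positive, Negative, Negative

The classifier is using: even length.
"creek" → length 5 → Negative.
"reed" → length 4 → Positive.
"ultra" → length 5 → Negative.
"brook" → length 5 → Negative.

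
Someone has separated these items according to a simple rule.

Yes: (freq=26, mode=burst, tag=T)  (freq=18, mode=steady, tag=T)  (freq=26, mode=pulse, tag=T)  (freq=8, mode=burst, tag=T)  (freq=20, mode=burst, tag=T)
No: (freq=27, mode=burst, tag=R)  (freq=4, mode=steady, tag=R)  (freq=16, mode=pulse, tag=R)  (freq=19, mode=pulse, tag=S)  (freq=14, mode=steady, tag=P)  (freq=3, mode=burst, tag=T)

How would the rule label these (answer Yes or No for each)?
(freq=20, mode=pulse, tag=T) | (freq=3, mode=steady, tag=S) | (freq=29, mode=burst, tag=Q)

Yes, No, No

The distinguishing property — tag is T AND freq ≥ 4 — holds for all the 'Yes' cases and none of the 'No' cases.
(freq=20, mode=pulse, tag=T): tag is T, freq = 20, passes → Yes. (freq=3, mode=steady, tag=S): tag is S, freq = 3, fails this test → No. (freq=29, mode=burst, tag=Q): tag is Q, freq = 29, fails this test → No.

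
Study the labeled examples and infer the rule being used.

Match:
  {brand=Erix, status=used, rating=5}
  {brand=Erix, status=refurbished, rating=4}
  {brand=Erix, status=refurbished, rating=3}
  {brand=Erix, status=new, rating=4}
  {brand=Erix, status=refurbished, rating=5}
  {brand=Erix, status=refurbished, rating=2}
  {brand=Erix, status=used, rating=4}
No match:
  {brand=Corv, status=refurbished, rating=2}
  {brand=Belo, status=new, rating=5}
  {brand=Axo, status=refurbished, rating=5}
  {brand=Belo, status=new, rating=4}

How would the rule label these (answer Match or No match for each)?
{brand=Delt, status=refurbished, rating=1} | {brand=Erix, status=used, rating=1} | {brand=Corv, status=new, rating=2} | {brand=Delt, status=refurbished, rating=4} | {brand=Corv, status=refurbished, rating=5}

No match, Match, No match, No match, No match

The simplest hypothesis consistent with all the labels is: brand is Erix.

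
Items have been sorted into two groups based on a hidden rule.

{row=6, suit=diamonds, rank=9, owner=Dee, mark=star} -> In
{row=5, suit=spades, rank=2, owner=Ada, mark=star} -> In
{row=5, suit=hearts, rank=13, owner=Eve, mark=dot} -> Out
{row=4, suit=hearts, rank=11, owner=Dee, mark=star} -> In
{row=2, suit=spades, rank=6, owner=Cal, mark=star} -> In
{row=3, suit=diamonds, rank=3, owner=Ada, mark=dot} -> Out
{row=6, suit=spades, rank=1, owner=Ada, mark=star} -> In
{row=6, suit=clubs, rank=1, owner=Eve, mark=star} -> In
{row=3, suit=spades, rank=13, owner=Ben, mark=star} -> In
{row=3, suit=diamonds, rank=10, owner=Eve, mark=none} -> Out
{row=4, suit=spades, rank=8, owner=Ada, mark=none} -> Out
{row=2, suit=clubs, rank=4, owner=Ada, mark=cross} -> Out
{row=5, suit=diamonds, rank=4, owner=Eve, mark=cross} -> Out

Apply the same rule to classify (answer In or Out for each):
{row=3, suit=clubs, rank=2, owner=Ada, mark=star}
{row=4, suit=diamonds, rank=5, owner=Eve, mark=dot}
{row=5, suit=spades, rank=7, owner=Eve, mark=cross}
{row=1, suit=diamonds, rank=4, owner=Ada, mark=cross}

The rule appears to be: mark is star.
{row=3, suit=clubs, rank=2, owner=Ada, mark=star} → mark is star → In.
{row=4, suit=diamonds, rank=5, owner=Eve, mark=dot} → mark is dot → Out.
{row=5, suit=spades, rank=7, owner=Eve, mark=cross} → mark is cross → Out.
{row=1, suit=diamonds, rank=4, owner=Ada, mark=cross} → mark is cross → Out.

In, Out, Out, Out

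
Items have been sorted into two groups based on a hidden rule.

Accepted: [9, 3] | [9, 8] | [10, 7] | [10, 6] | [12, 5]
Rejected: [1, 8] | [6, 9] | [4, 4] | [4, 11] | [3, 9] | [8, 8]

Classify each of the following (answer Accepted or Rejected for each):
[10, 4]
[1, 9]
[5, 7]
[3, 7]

Accepted, Rejected, Rejected, Rejected

The distinguishing property — first > second — holds for all the 'Accepted' cases and none of the 'Rejected' cases.
[10, 4]: 10 > 4 — checks out, so Accepted.
[1, 9]: 1 < 9 — does not pass, so Rejected.
[5, 7]: 5 < 7 — does not pass, so Rejected.
[3, 7]: 3 < 7 — does not pass, so Rejected.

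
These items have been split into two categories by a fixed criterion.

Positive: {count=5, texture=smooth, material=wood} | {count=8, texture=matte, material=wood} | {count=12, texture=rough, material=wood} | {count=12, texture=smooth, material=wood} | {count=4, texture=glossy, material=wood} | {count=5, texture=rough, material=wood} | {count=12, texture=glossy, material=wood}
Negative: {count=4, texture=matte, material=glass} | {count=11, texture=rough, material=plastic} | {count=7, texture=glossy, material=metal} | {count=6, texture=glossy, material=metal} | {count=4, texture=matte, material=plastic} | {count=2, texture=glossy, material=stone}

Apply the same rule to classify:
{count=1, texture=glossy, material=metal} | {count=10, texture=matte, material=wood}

Negative, Positive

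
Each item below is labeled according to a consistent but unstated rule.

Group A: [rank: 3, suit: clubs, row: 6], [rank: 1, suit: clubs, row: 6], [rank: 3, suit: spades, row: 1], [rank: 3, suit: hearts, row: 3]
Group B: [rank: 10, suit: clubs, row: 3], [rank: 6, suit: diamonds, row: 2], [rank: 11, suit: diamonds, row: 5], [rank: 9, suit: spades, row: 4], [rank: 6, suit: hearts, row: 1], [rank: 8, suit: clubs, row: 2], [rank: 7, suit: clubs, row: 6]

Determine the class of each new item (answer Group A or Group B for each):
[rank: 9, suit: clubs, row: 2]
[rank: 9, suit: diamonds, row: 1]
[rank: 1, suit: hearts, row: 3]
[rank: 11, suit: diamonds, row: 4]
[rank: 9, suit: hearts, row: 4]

One predicate separates the groups cleanly: rank ≤ 3.
[rank: 9, suit: clubs, row: 2] — rank = 9, hence Group B. [rank: 9, suit: diamonds, row: 1] — rank = 9, hence Group B. [rank: 1, suit: hearts, row: 3] — rank = 1, hence Group A. [rank: 11, suit: diamonds, row: 4] — rank = 11, hence Group B. [rank: 9, suit: hearts, row: 4] — rank = 9, hence Group B.

Group B, Group B, Group A, Group B, Group B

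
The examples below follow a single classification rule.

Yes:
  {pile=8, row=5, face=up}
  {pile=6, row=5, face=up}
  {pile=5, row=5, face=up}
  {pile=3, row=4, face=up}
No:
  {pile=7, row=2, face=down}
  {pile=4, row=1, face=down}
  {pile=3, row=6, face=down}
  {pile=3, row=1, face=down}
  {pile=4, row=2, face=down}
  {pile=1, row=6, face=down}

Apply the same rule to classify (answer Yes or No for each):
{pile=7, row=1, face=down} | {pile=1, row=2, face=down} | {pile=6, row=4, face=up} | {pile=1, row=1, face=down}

Every 'Yes' example satisfies: face is up. None of the 'No' examples do.

No, No, Yes, No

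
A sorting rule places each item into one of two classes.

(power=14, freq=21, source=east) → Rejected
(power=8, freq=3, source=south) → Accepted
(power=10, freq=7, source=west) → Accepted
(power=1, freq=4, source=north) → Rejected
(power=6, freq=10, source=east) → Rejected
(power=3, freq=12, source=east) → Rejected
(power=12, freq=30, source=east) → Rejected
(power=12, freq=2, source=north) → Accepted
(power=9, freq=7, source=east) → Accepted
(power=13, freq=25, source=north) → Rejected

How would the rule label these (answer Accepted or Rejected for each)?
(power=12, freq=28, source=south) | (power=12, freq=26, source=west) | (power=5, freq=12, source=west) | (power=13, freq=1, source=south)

Rejected, Rejected, Rejected, Accepted

All 'Accepted' examples share one property — freq ≤ 7 AND power ≥ 3 — and every 'Rejected' example lacks it.
(power=12, freq=28, source=south) — freq = 28, power = 12, hence Rejected.
(power=12, freq=26, source=west) — freq = 26, power = 12, hence Rejected.
(power=5, freq=12, source=west) — freq = 12, power = 5, hence Rejected.
(power=13, freq=1, source=south) — freq = 1, power = 13, hence Accepted.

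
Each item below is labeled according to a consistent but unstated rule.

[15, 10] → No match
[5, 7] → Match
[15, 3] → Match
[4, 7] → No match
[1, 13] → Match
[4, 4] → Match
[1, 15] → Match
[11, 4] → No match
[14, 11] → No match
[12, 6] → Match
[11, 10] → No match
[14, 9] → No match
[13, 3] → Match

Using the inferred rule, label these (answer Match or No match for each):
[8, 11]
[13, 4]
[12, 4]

No match, No match, Match

Checking candidate rules against both groups, what survives is: sum is even.
[8, 11]: 8+11 = 19, fails the rule → No match. [13, 4]: 13+4 = 17, fails the rule → No match. [12, 4]: 12+4 = 16, fits → Match.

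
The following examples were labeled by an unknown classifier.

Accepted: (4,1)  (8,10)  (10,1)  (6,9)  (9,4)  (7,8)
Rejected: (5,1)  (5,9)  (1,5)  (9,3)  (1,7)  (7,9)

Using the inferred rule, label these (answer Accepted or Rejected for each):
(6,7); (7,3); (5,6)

Accepted, Rejected, Accepted

Rule: product is even. This holds for each 'Accepted' example and fails for each 'Rejected' one.
(6,7): 6·7 = 42 — satisfies this, so Accepted.
(7,3): 7·3 = 21 — does not fit, so Rejected.
(5,6): 5·6 = 30 — satisfies this, so Accepted.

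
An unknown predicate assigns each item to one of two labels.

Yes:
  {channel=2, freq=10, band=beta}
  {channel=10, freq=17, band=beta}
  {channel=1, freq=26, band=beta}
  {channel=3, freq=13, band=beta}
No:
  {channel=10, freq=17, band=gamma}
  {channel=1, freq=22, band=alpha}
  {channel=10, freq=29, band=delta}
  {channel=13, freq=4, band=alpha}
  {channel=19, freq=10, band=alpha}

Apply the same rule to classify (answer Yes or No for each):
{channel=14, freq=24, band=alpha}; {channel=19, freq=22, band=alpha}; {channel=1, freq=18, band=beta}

No, No, Yes

'Yes' ⟺ band is beta.
{channel=14, freq=24, band=alpha}: band is alpha — fails the rule, so No. {channel=19, freq=22, band=alpha}: band is alpha — fails the rule, so No. {channel=1, freq=18, band=beta}: band is beta — passes, so Yes.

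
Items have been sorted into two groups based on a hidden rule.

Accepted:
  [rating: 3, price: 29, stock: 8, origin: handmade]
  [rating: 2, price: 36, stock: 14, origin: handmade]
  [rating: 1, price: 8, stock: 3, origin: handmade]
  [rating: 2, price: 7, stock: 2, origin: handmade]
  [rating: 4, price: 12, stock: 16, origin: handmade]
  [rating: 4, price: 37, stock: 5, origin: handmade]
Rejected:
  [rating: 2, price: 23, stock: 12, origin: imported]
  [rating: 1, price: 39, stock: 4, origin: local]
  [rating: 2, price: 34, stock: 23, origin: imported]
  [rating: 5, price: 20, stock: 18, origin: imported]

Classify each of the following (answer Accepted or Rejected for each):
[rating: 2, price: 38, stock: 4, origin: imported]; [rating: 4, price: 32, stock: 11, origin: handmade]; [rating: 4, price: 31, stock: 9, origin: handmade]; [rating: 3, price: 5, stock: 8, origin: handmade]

The classifier is using: origin is handmade.

Rejected, Accepted, Accepted, Accepted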